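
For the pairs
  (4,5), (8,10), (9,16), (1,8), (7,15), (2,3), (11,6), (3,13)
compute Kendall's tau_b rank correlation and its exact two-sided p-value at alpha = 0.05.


Step 1: Enumerate the 28 unordered pairs (i,j) with i<j and classify each by sign(x_j-x_i) * sign(y_j-y_i).
  (1,2):dx=+4,dy=+5->C; (1,3):dx=+5,dy=+11->C; (1,4):dx=-3,dy=+3->D; (1,5):dx=+3,dy=+10->C
  (1,6):dx=-2,dy=-2->C; (1,7):dx=+7,dy=+1->C; (1,8):dx=-1,dy=+8->D; (2,3):dx=+1,dy=+6->C
  (2,4):dx=-7,dy=-2->C; (2,5):dx=-1,dy=+5->D; (2,6):dx=-6,dy=-7->C; (2,7):dx=+3,dy=-4->D
  (2,8):dx=-5,dy=+3->D; (3,4):dx=-8,dy=-8->C; (3,5):dx=-2,dy=-1->C; (3,6):dx=-7,dy=-13->C
  (3,7):dx=+2,dy=-10->D; (3,8):dx=-6,dy=-3->C; (4,5):dx=+6,dy=+7->C; (4,6):dx=+1,dy=-5->D
  (4,7):dx=+10,dy=-2->D; (4,8):dx=+2,dy=+5->C; (5,6):dx=-5,dy=-12->C; (5,7):dx=+4,dy=-9->D
  (5,8):dx=-4,dy=-2->C; (6,7):dx=+9,dy=+3->C; (6,8):dx=+1,dy=+10->C; (7,8):dx=-8,dy=+7->D
Step 2: C = 18, D = 10, total pairs = 28.
Step 3: tau = (C - D)/(n(n-1)/2) = (18 - 10)/28 = 0.285714.
Step 4: Exact two-sided p-value (enumerate n! = 40320 permutations of y under H0): p = 0.398760.
Step 5: alpha = 0.05. fail to reject H0.

tau_b = 0.2857 (C=18, D=10), p = 0.398760, fail to reject H0.


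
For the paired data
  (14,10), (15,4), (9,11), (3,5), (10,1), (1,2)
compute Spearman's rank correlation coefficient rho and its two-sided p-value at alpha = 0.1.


Step 1: Rank x and y separately (midranks; no ties here).
rank(x): 14->5, 15->6, 9->3, 3->2, 10->4, 1->1
rank(y): 10->5, 4->3, 11->6, 5->4, 1->1, 2->2
Step 2: d_i = R_x(i) - R_y(i); compute d_i^2.
  (5-5)^2=0, (6-3)^2=9, (3-6)^2=9, (2-4)^2=4, (4-1)^2=9, (1-2)^2=1
sum(d^2) = 32.
Step 3: rho = 1 - 6*32 / (6*(6^2 - 1)) = 1 - 192/210 = 0.085714.
Step 4: Under H0, t = rho * sqrt((n-2)/(1-rho^2)) = 0.1721 ~ t(4).
Step 5: Two-sided p-value from the t-distribution with 4 df = 0.871743.
Step 6: alpha = 0.1. fail to reject H0.

rho = 0.0857, p = 0.871743, fail to reject H0 at alpha = 0.1.


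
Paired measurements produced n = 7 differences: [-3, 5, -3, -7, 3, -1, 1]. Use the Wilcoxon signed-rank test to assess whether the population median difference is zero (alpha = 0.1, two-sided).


Step 1: Drop any zero differences (none here) and take |d_i|.
|d| = [3, 5, 3, 7, 3, 1, 1]
Step 2: Midrank |d_i| (ties get averaged ranks).
ranks: |3|->4, |5|->6, |3|->4, |7|->7, |3|->4, |1|->1.5, |1|->1.5
Step 3: Attach original signs; sum ranks with positive sign and with negative sign.
W+ = 6 + 4 + 1.5 = 11.5
W- = 4 + 4 + 7 + 1.5 = 16.5
(Check: W+ + W- = 28 should equal n(n+1)/2 = 28.)
Step 4: Test statistic W = min(W+, W-) = 11.5.
Step 5: Ties in |d|, so use the tie-corrected normal approximation.
        E[W] = n(n+1)/4 = 7*8/4 = 14.
        Tie groups: |d|=1 (t=2), |d|=3 (t=3); sum(t^3 - t) = 30.
        Var[W] = n(n+1)(2n+1)/24 - sum(t^3-t)/48 = 840/24 - 30/48 = 34.375.
        z = (W - E[W]) / sqrt(Var[W]) = (11.5 - 14) / 5.8630 = -0.4264.
        Two-sided p = 2*Phi(z) = 0.669815.
Step 6: alpha = 0.1. fail to reject H0.

W+ = 11.5, W- = 16.5, W = min = 11.5, p = 0.669815, fail to reject H0.


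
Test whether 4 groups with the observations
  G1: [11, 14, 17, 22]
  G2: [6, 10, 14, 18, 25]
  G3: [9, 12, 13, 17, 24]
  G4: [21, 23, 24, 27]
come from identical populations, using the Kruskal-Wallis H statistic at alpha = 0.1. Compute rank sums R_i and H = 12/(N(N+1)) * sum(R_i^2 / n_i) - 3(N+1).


Step 1: Combine all N = 18 observations and assign midranks.
sorted (value, group, rank): (6,G2,1), (9,G3,2), (10,G2,3), (11,G1,4), (12,G3,5), (13,G3,6), (14,G1,7.5), (14,G2,7.5), (17,G1,9.5), (17,G3,9.5), (18,G2,11), (21,G4,12), (22,G1,13), (23,G4,14), (24,G3,15.5), (24,G4,15.5), (25,G2,17), (27,G4,18)
Step 2: Sum ranks within each group.
R_1 = 34 (n_1 = 4)
R_2 = 39.5 (n_2 = 5)
R_3 = 38 (n_3 = 5)
R_4 = 59.5 (n_4 = 4)
Step 3: H = 12/(N(N+1)) * sum(R_i^2/n_i) - 3(N+1)
     = 12/(18*19) * (34^2/4 + 39.5^2/5 + 38^2/5 + 59.5^2/4) - 3*19
     = 0.035088 * 1774.91 - 57
     = 5.277632.
Step 4: Ties present; correction factor C = 1 - 18/(18^3 - 18) = 0.996904. Corrected H = 5.277632 / 0.996904 = 5.294022.
Step 5: Under H0, H ~ chi^2(3); p-value = 0.151491.
Step 6: alpha = 0.1. fail to reject H0.

H = 5.2940, df = 3, p = 0.151491, fail to reject H0.


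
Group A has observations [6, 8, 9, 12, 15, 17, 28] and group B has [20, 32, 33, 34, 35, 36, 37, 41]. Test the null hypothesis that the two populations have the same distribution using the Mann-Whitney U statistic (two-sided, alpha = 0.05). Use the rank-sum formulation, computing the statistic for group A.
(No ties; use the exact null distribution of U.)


Step 1: Combine and sort all 15 observations; assign midranks.
sorted (value, group): (6,X), (8,X), (9,X), (12,X), (15,X), (17,X), (20,Y), (28,X), (32,Y), (33,Y), (34,Y), (35,Y), (36,Y), (37,Y), (41,Y)
ranks: 6->1, 8->2, 9->3, 12->4, 15->5, 17->6, 20->7, 28->8, 32->9, 33->10, 34->11, 35->12, 36->13, 37->14, 41->15
Step 2: Rank sum for X: R1 = 1 + 2 + 3 + 4 + 5 + 6 + 8 = 29.
Step 3: U_X = R1 - n1(n1+1)/2 = 29 - 7*8/2 = 29 - 28 = 1.
       U_Y = n1*n2 - U_X = 56 - 1 = 55.
Step 4: No ties, so the exact null distribution of U (based on enumerating the C(15,7) = 6435 equally likely rank assignments) gives the two-sided p-value.
Step 5: p-value = 0.000622; compare to alpha = 0.05. reject H0.

U_X = 1, p = 0.000622, reject H0 at alpha = 0.05.


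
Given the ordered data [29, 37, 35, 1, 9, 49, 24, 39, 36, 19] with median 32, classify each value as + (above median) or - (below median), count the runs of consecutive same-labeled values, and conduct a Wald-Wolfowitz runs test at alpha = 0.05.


Step 1: Compute median = 32; label A = above, B = below.
Labels in order: BAABBABAAB  (n_A = 5, n_B = 5)
Step 2: Count runs R = 7.
Step 3: Under H0 (random ordering), E[R] = 2*n_A*n_B/(n_A+n_B) + 1 = 2*5*5/10 + 1 = 6.0000.
        Var[R] = 2*n_A*n_B*(2*n_A*n_B - n_A - n_B) / ((n_A+n_B)^2 * (n_A+n_B-1)) = 2000/900 = 2.2222.
        SD[R] = 1.4907.
Step 4: Continuity-corrected z = (R - 0.5 - E[R]) / SD[R] = (7 - 0.5 - 6.0000) / 1.4907 = 0.3354.
Step 5: Two-sided p-value via normal approximation = 2*(1 - Phi(|z|)) = 0.737316.
Step 6: alpha = 0.05. fail to reject H0.

R = 7, z = 0.3354, p = 0.737316, fail to reject H0.


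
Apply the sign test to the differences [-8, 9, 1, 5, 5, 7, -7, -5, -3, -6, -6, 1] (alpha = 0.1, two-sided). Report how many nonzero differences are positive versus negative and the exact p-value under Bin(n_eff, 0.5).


Step 1: Discard zero differences. Original n = 12; n_eff = number of nonzero differences = 12.
Nonzero differences (with sign): -8, +9, +1, +5, +5, +7, -7, -5, -3, -6, -6, +1
Step 2: Count signs: positive = 6, negative = 6.
Step 3: Under H0: P(positive) = 0.5, so the number of positives S ~ Bin(12, 0.5).
Step 4: Two-sided exact p-value = sum of Bin(12,0.5) probabilities at or below the observed probability = 1.000000.
Step 5: alpha = 0.1. fail to reject H0.

n_eff = 12, pos = 6, neg = 6, p = 1.000000, fail to reject H0.


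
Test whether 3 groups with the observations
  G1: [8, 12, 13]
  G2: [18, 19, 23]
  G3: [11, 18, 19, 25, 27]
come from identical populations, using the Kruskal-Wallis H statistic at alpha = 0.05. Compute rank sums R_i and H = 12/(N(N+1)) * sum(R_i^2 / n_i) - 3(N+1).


Step 1: Combine all N = 11 observations and assign midranks.
sorted (value, group, rank): (8,G1,1), (11,G3,2), (12,G1,3), (13,G1,4), (18,G2,5.5), (18,G3,5.5), (19,G2,7.5), (19,G3,7.5), (23,G2,9), (25,G3,10), (27,G3,11)
Step 2: Sum ranks within each group.
R_1 = 8 (n_1 = 3)
R_2 = 22 (n_2 = 3)
R_3 = 36 (n_3 = 5)
Step 3: H = 12/(N(N+1)) * sum(R_i^2/n_i) - 3(N+1)
     = 12/(11*12) * (8^2/3 + 22^2/3 + 36^2/5) - 3*12
     = 0.090909 * 441.867 - 36
     = 4.169697.
Step 4: Ties present; correction factor C = 1 - 12/(11^3 - 11) = 0.990909. Corrected H = 4.169697 / 0.990909 = 4.207951.
Step 5: Under H0, H ~ chi^2(2); p-value = 0.121971.
Step 6: alpha = 0.05. fail to reject H0.

H = 4.2080, df = 2, p = 0.121971, fail to reject H0.


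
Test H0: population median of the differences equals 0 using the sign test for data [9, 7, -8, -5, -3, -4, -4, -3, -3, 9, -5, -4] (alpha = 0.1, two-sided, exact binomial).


Step 1: Discard zero differences. Original n = 12; n_eff = number of nonzero differences = 12.
Nonzero differences (with sign): +9, +7, -8, -5, -3, -4, -4, -3, -3, +9, -5, -4
Step 2: Count signs: positive = 3, negative = 9.
Step 3: Under H0: P(positive) = 0.5, so the number of positives S ~ Bin(12, 0.5).
Step 4: Two-sided exact p-value = sum of Bin(12,0.5) probabilities at or below the observed probability = 0.145996.
Step 5: alpha = 0.1. fail to reject H0.

n_eff = 12, pos = 3, neg = 9, p = 0.145996, fail to reject H0.


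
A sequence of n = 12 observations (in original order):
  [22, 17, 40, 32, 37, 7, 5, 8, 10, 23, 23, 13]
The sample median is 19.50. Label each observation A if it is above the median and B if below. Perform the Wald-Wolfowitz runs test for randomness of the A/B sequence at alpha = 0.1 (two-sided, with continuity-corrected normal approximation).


Step 1: Compute median = 19.50; label A = above, B = below.
Labels in order: ABAAABBBBAAB  (n_A = 6, n_B = 6)
Step 2: Count runs R = 6.
Step 3: Under H0 (random ordering), E[R] = 2*n_A*n_B/(n_A+n_B) + 1 = 2*6*6/12 + 1 = 7.0000.
        Var[R] = 2*n_A*n_B*(2*n_A*n_B - n_A - n_B) / ((n_A+n_B)^2 * (n_A+n_B-1)) = 4320/1584 = 2.7273.
        SD[R] = 1.6514.
Step 4: Continuity-corrected z = (R + 0.5 - E[R]) / SD[R] = (6 + 0.5 - 7.0000) / 1.6514 = -0.3028.
Step 5: Two-sided p-value via normal approximation = 2*(1 - Phi(|z|)) = 0.762069.
Step 6: alpha = 0.1. fail to reject H0.

R = 6, z = -0.3028, p = 0.762069, fail to reject H0.


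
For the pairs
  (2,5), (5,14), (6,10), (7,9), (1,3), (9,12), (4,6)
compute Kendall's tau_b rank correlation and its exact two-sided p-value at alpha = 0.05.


Step 1: Enumerate the 21 unordered pairs (i,j) with i<j and classify each by sign(x_j-x_i) * sign(y_j-y_i).
  (1,2):dx=+3,dy=+9->C; (1,3):dx=+4,dy=+5->C; (1,4):dx=+5,dy=+4->C; (1,5):dx=-1,dy=-2->C
  (1,6):dx=+7,dy=+7->C; (1,7):dx=+2,dy=+1->C; (2,3):dx=+1,dy=-4->D; (2,4):dx=+2,dy=-5->D
  (2,5):dx=-4,dy=-11->C; (2,6):dx=+4,dy=-2->D; (2,7):dx=-1,dy=-8->C; (3,4):dx=+1,dy=-1->D
  (3,5):dx=-5,dy=-7->C; (3,6):dx=+3,dy=+2->C; (3,7):dx=-2,dy=-4->C; (4,5):dx=-6,dy=-6->C
  (4,6):dx=+2,dy=+3->C; (4,7):dx=-3,dy=-3->C; (5,6):dx=+8,dy=+9->C; (5,7):dx=+3,dy=+3->C
  (6,7):dx=-5,dy=-6->C
Step 2: C = 17, D = 4, total pairs = 21.
Step 3: tau = (C - D)/(n(n-1)/2) = (17 - 4)/21 = 0.619048.
Step 4: Exact two-sided p-value (enumerate n! = 5040 permutations of y under H0): p = 0.069048.
Step 5: alpha = 0.05. fail to reject H0.

tau_b = 0.6190 (C=17, D=4), p = 0.069048, fail to reject H0.


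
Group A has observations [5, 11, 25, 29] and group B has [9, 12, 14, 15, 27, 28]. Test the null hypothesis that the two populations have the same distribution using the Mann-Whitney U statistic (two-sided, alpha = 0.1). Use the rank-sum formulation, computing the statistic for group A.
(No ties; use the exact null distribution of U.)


Step 1: Combine and sort all 10 observations; assign midranks.
sorted (value, group): (5,X), (9,Y), (11,X), (12,Y), (14,Y), (15,Y), (25,X), (27,Y), (28,Y), (29,X)
ranks: 5->1, 9->2, 11->3, 12->4, 14->5, 15->6, 25->7, 27->8, 28->9, 29->10
Step 2: Rank sum for X: R1 = 1 + 3 + 7 + 10 = 21.
Step 3: U_X = R1 - n1(n1+1)/2 = 21 - 4*5/2 = 21 - 10 = 11.
       U_Y = n1*n2 - U_X = 24 - 11 = 13.
Step 4: No ties, so the exact null distribution of U (based on enumerating the C(10,4) = 210 equally likely rank assignments) gives the two-sided p-value.
Step 5: p-value = 0.914286; compare to alpha = 0.1. fail to reject H0.

U_X = 11, p = 0.914286, fail to reject H0 at alpha = 0.1.


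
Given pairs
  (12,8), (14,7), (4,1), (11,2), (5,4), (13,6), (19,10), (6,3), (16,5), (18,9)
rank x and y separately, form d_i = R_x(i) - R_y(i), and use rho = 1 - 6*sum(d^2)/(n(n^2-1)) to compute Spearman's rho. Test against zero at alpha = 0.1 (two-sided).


Step 1: Rank x and y separately (midranks; no ties here).
rank(x): 12->5, 14->7, 4->1, 11->4, 5->2, 13->6, 19->10, 6->3, 16->8, 18->9
rank(y): 8->8, 7->7, 1->1, 2->2, 4->4, 6->6, 10->10, 3->3, 5->5, 9->9
Step 2: d_i = R_x(i) - R_y(i); compute d_i^2.
  (5-8)^2=9, (7-7)^2=0, (1-1)^2=0, (4-2)^2=4, (2-4)^2=4, (6-6)^2=0, (10-10)^2=0, (3-3)^2=0, (8-5)^2=9, (9-9)^2=0
sum(d^2) = 26.
Step 3: rho = 1 - 6*26 / (10*(10^2 - 1)) = 1 - 156/990 = 0.842424.
Step 4: Under H0, t = rho * sqrt((n-2)/(1-rho^2)) = 4.4222 ~ t(8).
Step 5: Two-sided p-value from the t-distribution with 8 df = 0.002220.
Step 6: alpha = 0.1. reject H0.

rho = 0.8424, p = 0.002220, reject H0 at alpha = 0.1.


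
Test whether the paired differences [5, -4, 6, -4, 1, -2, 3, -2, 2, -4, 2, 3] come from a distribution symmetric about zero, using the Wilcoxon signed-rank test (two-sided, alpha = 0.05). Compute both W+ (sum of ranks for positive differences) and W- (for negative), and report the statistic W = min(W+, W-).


Step 1: Drop any zero differences (none here) and take |d_i|.
|d| = [5, 4, 6, 4, 1, 2, 3, 2, 2, 4, 2, 3]
Step 2: Midrank |d_i| (ties get averaged ranks).
ranks: |5|->11, |4|->9, |6|->12, |4|->9, |1|->1, |2|->3.5, |3|->6.5, |2|->3.5, |2|->3.5, |4|->9, |2|->3.5, |3|->6.5
Step 3: Attach original signs; sum ranks with positive sign and with negative sign.
W+ = 11 + 12 + 1 + 6.5 + 3.5 + 3.5 + 6.5 = 44
W- = 9 + 9 + 3.5 + 3.5 + 9 = 34
(Check: W+ + W- = 78 should equal n(n+1)/2 = 78.)
Step 4: Test statistic W = min(W+, W-) = 34.
Step 5: Ties in |d|, so use the tie-corrected normal approximation.
        E[W] = n(n+1)/4 = 12*13/4 = 39.
        Tie groups: |d|=2 (t=4), |d|=3 (t=2), |d|=4 (t=3); sum(t^3 - t) = 90.
        Var[W] = n(n+1)(2n+1)/24 - sum(t^3-t)/48 = 3900/24 - 90/48 = 160.625.
        z = (W - E[W]) / sqrt(Var[W]) = (34 - 39) / 12.6738 = -0.3945.
        Two-sided p = 2*Phi(z) = 0.693201.
Step 6: alpha = 0.05. fail to reject H0.

W+ = 44, W- = 34, W = min = 34, p = 0.693201, fail to reject H0.


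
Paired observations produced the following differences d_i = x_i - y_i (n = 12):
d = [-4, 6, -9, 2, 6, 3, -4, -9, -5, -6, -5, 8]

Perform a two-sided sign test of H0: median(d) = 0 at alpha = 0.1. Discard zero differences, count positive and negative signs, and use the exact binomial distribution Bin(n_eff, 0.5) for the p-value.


Step 1: Discard zero differences. Original n = 12; n_eff = number of nonzero differences = 12.
Nonzero differences (with sign): -4, +6, -9, +2, +6, +3, -4, -9, -5, -6, -5, +8
Step 2: Count signs: positive = 5, negative = 7.
Step 3: Under H0: P(positive) = 0.5, so the number of positives S ~ Bin(12, 0.5).
Step 4: Two-sided exact p-value = sum of Bin(12,0.5) probabilities at or below the observed probability = 0.774414.
Step 5: alpha = 0.1. fail to reject H0.

n_eff = 12, pos = 5, neg = 7, p = 0.774414, fail to reject H0.


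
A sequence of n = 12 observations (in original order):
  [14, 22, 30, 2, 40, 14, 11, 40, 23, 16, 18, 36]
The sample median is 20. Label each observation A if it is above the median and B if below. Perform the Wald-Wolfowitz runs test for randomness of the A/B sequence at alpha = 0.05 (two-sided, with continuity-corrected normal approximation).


Step 1: Compute median = 20; label A = above, B = below.
Labels in order: BAABABBAABBA  (n_A = 6, n_B = 6)
Step 2: Count runs R = 8.
Step 3: Under H0 (random ordering), E[R] = 2*n_A*n_B/(n_A+n_B) + 1 = 2*6*6/12 + 1 = 7.0000.
        Var[R] = 2*n_A*n_B*(2*n_A*n_B - n_A - n_B) / ((n_A+n_B)^2 * (n_A+n_B-1)) = 4320/1584 = 2.7273.
        SD[R] = 1.6514.
Step 4: Continuity-corrected z = (R - 0.5 - E[R]) / SD[R] = (8 - 0.5 - 7.0000) / 1.6514 = 0.3028.
Step 5: Two-sided p-value via normal approximation = 2*(1 - Phi(|z|)) = 0.762069.
Step 6: alpha = 0.05. fail to reject H0.

R = 8, z = 0.3028, p = 0.762069, fail to reject H0.


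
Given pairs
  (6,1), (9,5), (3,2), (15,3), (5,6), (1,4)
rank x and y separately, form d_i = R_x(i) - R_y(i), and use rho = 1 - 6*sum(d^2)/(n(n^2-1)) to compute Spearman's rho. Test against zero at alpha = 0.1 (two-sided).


Step 1: Rank x and y separately (midranks; no ties here).
rank(x): 6->4, 9->5, 3->2, 15->6, 5->3, 1->1
rank(y): 1->1, 5->5, 2->2, 3->3, 6->6, 4->4
Step 2: d_i = R_x(i) - R_y(i); compute d_i^2.
  (4-1)^2=9, (5-5)^2=0, (2-2)^2=0, (6-3)^2=9, (3-6)^2=9, (1-4)^2=9
sum(d^2) = 36.
Step 3: rho = 1 - 6*36 / (6*(6^2 - 1)) = 1 - 216/210 = -0.028571.
Step 4: Under H0, t = rho * sqrt((n-2)/(1-rho^2)) = -0.0572 ~ t(4).
Step 5: Two-sided p-value from the t-distribution with 4 df = 0.957155.
Step 6: alpha = 0.1. fail to reject H0.

rho = -0.0286, p = 0.957155, fail to reject H0 at alpha = 0.1.


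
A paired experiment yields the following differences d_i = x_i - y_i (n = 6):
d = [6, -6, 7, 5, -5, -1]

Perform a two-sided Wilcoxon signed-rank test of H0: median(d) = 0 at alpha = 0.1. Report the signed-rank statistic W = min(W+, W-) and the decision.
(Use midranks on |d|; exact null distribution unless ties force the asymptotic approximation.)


Step 1: Drop any zero differences (none here) and take |d_i|.
|d| = [6, 6, 7, 5, 5, 1]
Step 2: Midrank |d_i| (ties get averaged ranks).
ranks: |6|->4.5, |6|->4.5, |7|->6, |5|->2.5, |5|->2.5, |1|->1
Step 3: Attach original signs; sum ranks with positive sign and with negative sign.
W+ = 4.5 + 6 + 2.5 = 13
W- = 4.5 + 2.5 + 1 = 8
(Check: W+ + W- = 21 should equal n(n+1)/2 = 21.)
Step 4: Test statistic W = min(W+, W-) = 8.
Step 5: Ties in |d|, so use the tie-corrected normal approximation.
        E[W] = n(n+1)/4 = 6*7/4 = 10.5.
        Tie groups: |d|=5 (t=2), |d|=6 (t=2); sum(t^3 - t) = 12.
        Var[W] = n(n+1)(2n+1)/24 - sum(t^3-t)/48 = 546/24 - 12/48 = 22.5.
        z = (W - E[W]) / sqrt(Var[W]) = (8 - 10.5) / 4.7434 = -0.5270.
        Two-sided p = 2*Phi(z) = 0.598161.
Step 6: alpha = 0.1. fail to reject H0.

W+ = 13, W- = 8, W = min = 8, p = 0.598161, fail to reject H0.


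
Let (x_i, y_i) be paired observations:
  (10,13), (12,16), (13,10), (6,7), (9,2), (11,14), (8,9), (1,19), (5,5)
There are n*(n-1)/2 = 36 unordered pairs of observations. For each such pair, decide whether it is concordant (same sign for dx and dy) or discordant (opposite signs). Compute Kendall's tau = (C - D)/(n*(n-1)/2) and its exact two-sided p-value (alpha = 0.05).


Step 1: Enumerate the 36 unordered pairs (i,j) with i<j and classify each by sign(x_j-x_i) * sign(y_j-y_i).
  (1,2):dx=+2,dy=+3->C; (1,3):dx=+3,dy=-3->D; (1,4):dx=-4,dy=-6->C; (1,5):dx=-1,dy=-11->C
  (1,6):dx=+1,dy=+1->C; (1,7):dx=-2,dy=-4->C; (1,8):dx=-9,dy=+6->D; (1,9):dx=-5,dy=-8->C
  (2,3):dx=+1,dy=-6->D; (2,4):dx=-6,dy=-9->C; (2,5):dx=-3,dy=-14->C; (2,6):dx=-1,dy=-2->C
  (2,7):dx=-4,dy=-7->C; (2,8):dx=-11,dy=+3->D; (2,9):dx=-7,dy=-11->C; (3,4):dx=-7,dy=-3->C
  (3,5):dx=-4,dy=-8->C; (3,6):dx=-2,dy=+4->D; (3,7):dx=-5,dy=-1->C; (3,8):dx=-12,dy=+9->D
  (3,9):dx=-8,dy=-5->C; (4,5):dx=+3,dy=-5->D; (4,6):dx=+5,dy=+7->C; (4,7):dx=+2,dy=+2->C
  (4,8):dx=-5,dy=+12->D; (4,9):dx=-1,dy=-2->C; (5,6):dx=+2,dy=+12->C; (5,7):dx=-1,dy=+7->D
  (5,8):dx=-8,dy=+17->D; (5,9):dx=-4,dy=+3->D; (6,7):dx=-3,dy=-5->C; (6,8):dx=-10,dy=+5->D
  (6,9):dx=-6,dy=-9->C; (7,8):dx=-7,dy=+10->D; (7,9):dx=-3,dy=-4->C; (8,9):dx=+4,dy=-14->D
Step 2: C = 22, D = 14, total pairs = 36.
Step 3: tau = (C - D)/(n(n-1)/2) = (22 - 14)/36 = 0.222222.
Step 4: Exact two-sided p-value (enumerate n! = 362880 permutations of y under H0): p = 0.476709.
Step 5: alpha = 0.05. fail to reject H0.

tau_b = 0.2222 (C=22, D=14), p = 0.476709, fail to reject H0.


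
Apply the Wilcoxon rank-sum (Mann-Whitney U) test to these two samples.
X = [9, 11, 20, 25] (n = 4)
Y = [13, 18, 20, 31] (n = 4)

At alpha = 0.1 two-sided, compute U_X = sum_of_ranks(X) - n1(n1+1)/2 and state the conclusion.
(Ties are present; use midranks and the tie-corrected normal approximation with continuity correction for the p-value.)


Step 1: Combine and sort all 8 observations; assign midranks.
sorted (value, group): (9,X), (11,X), (13,Y), (18,Y), (20,X), (20,Y), (25,X), (31,Y)
ranks: 9->1, 11->2, 13->3, 18->4, 20->5.5, 20->5.5, 25->7, 31->8
Step 2: Rank sum for X: R1 = 1 + 2 + 5.5 + 7 = 15.5.
Step 3: U_X = R1 - n1(n1+1)/2 = 15.5 - 4*5/2 = 15.5 - 10 = 5.5.
       U_Y = n1*n2 - U_X = 16 - 5.5 = 10.5.
Step 4: Ties are present, so use the tie-corrected normal approximation (with continuity correction) for the p-value.
Step 5: p-value = 0.561363; compare to alpha = 0.1. fail to reject H0.

U_X = 5.5, p = 0.561363, fail to reject H0 at alpha = 0.1.


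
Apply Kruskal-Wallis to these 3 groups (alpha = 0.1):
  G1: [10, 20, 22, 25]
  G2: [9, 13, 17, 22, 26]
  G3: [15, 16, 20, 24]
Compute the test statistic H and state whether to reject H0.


Step 1: Combine all N = 13 observations and assign midranks.
sorted (value, group, rank): (9,G2,1), (10,G1,2), (13,G2,3), (15,G3,4), (16,G3,5), (17,G2,6), (20,G1,7.5), (20,G3,7.5), (22,G1,9.5), (22,G2,9.5), (24,G3,11), (25,G1,12), (26,G2,13)
Step 2: Sum ranks within each group.
R_1 = 31 (n_1 = 4)
R_2 = 32.5 (n_2 = 5)
R_3 = 27.5 (n_3 = 4)
Step 3: H = 12/(N(N+1)) * sum(R_i^2/n_i) - 3(N+1)
     = 12/(13*14) * (31^2/4 + 32.5^2/5 + 27.5^2/4) - 3*14
     = 0.065934 * 640.562 - 42
     = 0.234890.
Step 4: Ties present; correction factor C = 1 - 12/(13^3 - 13) = 0.994505. Corrected H = 0.234890 / 0.994505 = 0.236188.
Step 5: Under H0, H ~ chi^2(2); p-value = 0.888613.
Step 6: alpha = 0.1. fail to reject H0.

H = 0.2362, df = 2, p = 0.888613, fail to reject H0.


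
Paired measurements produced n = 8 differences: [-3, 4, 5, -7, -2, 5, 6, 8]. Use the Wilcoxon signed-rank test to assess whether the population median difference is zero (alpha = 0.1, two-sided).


Step 1: Drop any zero differences (none here) and take |d_i|.
|d| = [3, 4, 5, 7, 2, 5, 6, 8]
Step 2: Midrank |d_i| (ties get averaged ranks).
ranks: |3|->2, |4|->3, |5|->4.5, |7|->7, |2|->1, |5|->4.5, |6|->6, |8|->8
Step 3: Attach original signs; sum ranks with positive sign and with negative sign.
W+ = 3 + 4.5 + 4.5 + 6 + 8 = 26
W- = 2 + 7 + 1 = 10
(Check: W+ + W- = 36 should equal n(n+1)/2 = 36.)
Step 4: Test statistic W = min(W+, W-) = 10.
Step 5: Ties in |d|, so use the tie-corrected normal approximation.
        E[W] = n(n+1)/4 = 8*9/4 = 18.
        Tie groups: |d|=5 (t=2); sum(t^3 - t) = 6.
        Var[W] = n(n+1)(2n+1)/24 - sum(t^3-t)/48 = 1224/24 - 6/48 = 50.875.
        z = (W - E[W]) / sqrt(Var[W]) = (10 - 18) / 7.1327 = -1.1216.
        Two-sided p = 2*Phi(z) = 0.262033.
Step 6: alpha = 0.1. fail to reject H0.

W+ = 26, W- = 10, W = min = 10, p = 0.262033, fail to reject H0.


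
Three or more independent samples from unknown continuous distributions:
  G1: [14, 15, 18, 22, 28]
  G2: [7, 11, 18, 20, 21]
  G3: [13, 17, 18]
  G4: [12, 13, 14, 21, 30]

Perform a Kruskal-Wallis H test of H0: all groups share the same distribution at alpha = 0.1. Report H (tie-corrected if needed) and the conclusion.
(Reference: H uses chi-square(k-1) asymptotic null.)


Step 1: Combine all N = 18 observations and assign midranks.
sorted (value, group, rank): (7,G2,1), (11,G2,2), (12,G4,3), (13,G3,4.5), (13,G4,4.5), (14,G1,6.5), (14,G4,6.5), (15,G1,8), (17,G3,9), (18,G1,11), (18,G2,11), (18,G3,11), (20,G2,13), (21,G2,14.5), (21,G4,14.5), (22,G1,16), (28,G1,17), (30,G4,18)
Step 2: Sum ranks within each group.
R_1 = 58.5 (n_1 = 5)
R_2 = 41.5 (n_2 = 5)
R_3 = 24.5 (n_3 = 3)
R_4 = 46.5 (n_4 = 5)
Step 3: H = 12/(N(N+1)) * sum(R_i^2/n_i) - 3(N+1)
     = 12/(18*19) * (58.5^2/5 + 41.5^2/5 + 24.5^2/3 + 46.5^2/5) - 3*19
     = 0.035088 * 1661.43 - 57
     = 1.295906.
Step 4: Ties present; correction factor C = 1 - 42/(18^3 - 18) = 0.992776. Corrected H = 1.295906 / 0.992776 = 1.305336.
Step 5: Under H0, H ~ chi^2(3); p-value = 0.727866.
Step 6: alpha = 0.1. fail to reject H0.

H = 1.3053, df = 3, p = 0.727866, fail to reject H0.


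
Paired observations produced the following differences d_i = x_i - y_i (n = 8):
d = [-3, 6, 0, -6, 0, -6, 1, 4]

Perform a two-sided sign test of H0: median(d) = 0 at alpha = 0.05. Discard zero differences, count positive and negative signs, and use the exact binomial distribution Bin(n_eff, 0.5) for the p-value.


Step 1: Discard zero differences. Original n = 8; n_eff = number of nonzero differences = 6.
Nonzero differences (with sign): -3, +6, -6, -6, +1, +4
Step 2: Count signs: positive = 3, negative = 3.
Step 3: Under H0: P(positive) = 0.5, so the number of positives S ~ Bin(6, 0.5).
Step 4: Two-sided exact p-value = sum of Bin(6,0.5) probabilities at or below the observed probability = 1.000000.
Step 5: alpha = 0.05. fail to reject H0.

n_eff = 6, pos = 3, neg = 3, p = 1.000000, fail to reject H0.


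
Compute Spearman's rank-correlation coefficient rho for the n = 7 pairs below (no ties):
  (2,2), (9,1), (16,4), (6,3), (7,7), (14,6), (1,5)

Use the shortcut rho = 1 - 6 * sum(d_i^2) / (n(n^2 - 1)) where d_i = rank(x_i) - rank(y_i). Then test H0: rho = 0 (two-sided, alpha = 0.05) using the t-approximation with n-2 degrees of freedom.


Step 1: Rank x and y separately (midranks; no ties here).
rank(x): 2->2, 9->5, 16->7, 6->3, 7->4, 14->6, 1->1
rank(y): 2->2, 1->1, 4->4, 3->3, 7->7, 6->6, 5->5
Step 2: d_i = R_x(i) - R_y(i); compute d_i^2.
  (2-2)^2=0, (5-1)^2=16, (7-4)^2=9, (3-3)^2=0, (4-7)^2=9, (6-6)^2=0, (1-5)^2=16
sum(d^2) = 50.
Step 3: rho = 1 - 6*50 / (7*(7^2 - 1)) = 1 - 300/336 = 0.107143.
Step 4: Under H0, t = rho * sqrt((n-2)/(1-rho^2)) = 0.2410 ~ t(5).
Step 5: Two-sided p-value from the t-distribution with 5 df = 0.819151.
Step 6: alpha = 0.05. fail to reject H0.

rho = 0.1071, p = 0.819151, fail to reject H0 at alpha = 0.05.


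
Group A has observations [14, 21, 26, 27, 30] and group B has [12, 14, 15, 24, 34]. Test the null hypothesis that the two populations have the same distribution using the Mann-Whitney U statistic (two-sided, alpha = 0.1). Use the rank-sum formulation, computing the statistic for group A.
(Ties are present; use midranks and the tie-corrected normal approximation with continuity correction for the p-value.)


Step 1: Combine and sort all 10 observations; assign midranks.
sorted (value, group): (12,Y), (14,X), (14,Y), (15,Y), (21,X), (24,Y), (26,X), (27,X), (30,X), (34,Y)
ranks: 12->1, 14->2.5, 14->2.5, 15->4, 21->5, 24->6, 26->7, 27->8, 30->9, 34->10
Step 2: Rank sum for X: R1 = 2.5 + 5 + 7 + 8 + 9 = 31.5.
Step 3: U_X = R1 - n1(n1+1)/2 = 31.5 - 5*6/2 = 31.5 - 15 = 16.5.
       U_Y = n1*n2 - U_X = 25 - 16.5 = 8.5.
Step 4: Ties are present, so use the tie-corrected normal approximation (with continuity correction) for the p-value.
Step 5: p-value = 0.463344; compare to alpha = 0.1. fail to reject H0.

U_X = 16.5, p = 0.463344, fail to reject H0 at alpha = 0.1.


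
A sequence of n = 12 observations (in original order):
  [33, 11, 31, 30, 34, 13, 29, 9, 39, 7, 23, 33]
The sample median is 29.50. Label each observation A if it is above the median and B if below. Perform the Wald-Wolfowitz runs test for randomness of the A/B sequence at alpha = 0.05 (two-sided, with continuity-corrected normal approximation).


Step 1: Compute median = 29.50; label A = above, B = below.
Labels in order: ABAAABBBABBA  (n_A = 6, n_B = 6)
Step 2: Count runs R = 7.
Step 3: Under H0 (random ordering), E[R] = 2*n_A*n_B/(n_A+n_B) + 1 = 2*6*6/12 + 1 = 7.0000.
        Var[R] = 2*n_A*n_B*(2*n_A*n_B - n_A - n_B) / ((n_A+n_B)^2 * (n_A+n_B-1)) = 4320/1584 = 2.7273.
        SD[R] = 1.6514.
Step 4: R = E[R], so z = 0 with no continuity correction.
Step 5: Two-sided p-value via normal approximation = 2*(1 - Phi(|z|)) = 1.000000.
Step 6: alpha = 0.05. fail to reject H0.

R = 7, z = 0.0000, p = 1.000000, fail to reject H0.


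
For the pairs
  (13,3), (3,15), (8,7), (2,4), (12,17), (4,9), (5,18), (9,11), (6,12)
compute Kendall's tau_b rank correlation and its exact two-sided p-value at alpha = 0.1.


Step 1: Enumerate the 36 unordered pairs (i,j) with i<j and classify each by sign(x_j-x_i) * sign(y_j-y_i).
  (1,2):dx=-10,dy=+12->D; (1,3):dx=-5,dy=+4->D; (1,4):dx=-11,dy=+1->D; (1,5):dx=-1,dy=+14->D
  (1,6):dx=-9,dy=+6->D; (1,7):dx=-8,dy=+15->D; (1,8):dx=-4,dy=+8->D; (1,9):dx=-7,dy=+9->D
  (2,3):dx=+5,dy=-8->D; (2,4):dx=-1,dy=-11->C; (2,5):dx=+9,dy=+2->C; (2,6):dx=+1,dy=-6->D
  (2,7):dx=+2,dy=+3->C; (2,8):dx=+6,dy=-4->D; (2,9):dx=+3,dy=-3->D; (3,4):dx=-6,dy=-3->C
  (3,5):dx=+4,dy=+10->C; (3,6):dx=-4,dy=+2->D; (3,7):dx=-3,dy=+11->D; (3,8):dx=+1,dy=+4->C
  (3,9):dx=-2,dy=+5->D; (4,5):dx=+10,dy=+13->C; (4,6):dx=+2,dy=+5->C; (4,7):dx=+3,dy=+14->C
  (4,8):dx=+7,dy=+7->C; (4,9):dx=+4,dy=+8->C; (5,6):dx=-8,dy=-8->C; (5,7):dx=-7,dy=+1->D
  (5,8):dx=-3,dy=-6->C; (5,9):dx=-6,dy=-5->C; (6,7):dx=+1,dy=+9->C; (6,8):dx=+5,dy=+2->C
  (6,9):dx=+2,dy=+3->C; (7,8):dx=+4,dy=-7->D; (7,9):dx=+1,dy=-6->D; (8,9):dx=-3,dy=+1->D
Step 2: C = 17, D = 19, total pairs = 36.
Step 3: tau = (C - D)/(n(n-1)/2) = (17 - 19)/36 = -0.055556.
Step 4: Exact two-sided p-value (enumerate n! = 362880 permutations of y under H0): p = 0.919455.
Step 5: alpha = 0.1. fail to reject H0.

tau_b = -0.0556 (C=17, D=19), p = 0.919455, fail to reject H0.


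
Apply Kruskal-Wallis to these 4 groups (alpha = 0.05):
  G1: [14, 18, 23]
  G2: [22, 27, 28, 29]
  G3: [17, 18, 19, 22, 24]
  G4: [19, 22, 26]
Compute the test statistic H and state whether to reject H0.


Step 1: Combine all N = 15 observations and assign midranks.
sorted (value, group, rank): (14,G1,1), (17,G3,2), (18,G1,3.5), (18,G3,3.5), (19,G3,5.5), (19,G4,5.5), (22,G2,8), (22,G3,8), (22,G4,8), (23,G1,10), (24,G3,11), (26,G4,12), (27,G2,13), (28,G2,14), (29,G2,15)
Step 2: Sum ranks within each group.
R_1 = 14.5 (n_1 = 3)
R_2 = 50 (n_2 = 4)
R_3 = 30 (n_3 = 5)
R_4 = 25.5 (n_4 = 3)
Step 3: H = 12/(N(N+1)) * sum(R_i^2/n_i) - 3(N+1)
     = 12/(15*16) * (14.5^2/3 + 50^2/4 + 30^2/5 + 25.5^2/3) - 3*16
     = 0.050000 * 1091.83 - 48
     = 6.591667.
Step 4: Ties present; correction factor C = 1 - 36/(15^3 - 15) = 0.989286. Corrected H = 6.591667 / 0.989286 = 6.663057.
Step 5: Under H0, H ~ chi^2(3); p-value = 0.083449.
Step 6: alpha = 0.05. fail to reject H0.

H = 6.6631, df = 3, p = 0.083449, fail to reject H0.


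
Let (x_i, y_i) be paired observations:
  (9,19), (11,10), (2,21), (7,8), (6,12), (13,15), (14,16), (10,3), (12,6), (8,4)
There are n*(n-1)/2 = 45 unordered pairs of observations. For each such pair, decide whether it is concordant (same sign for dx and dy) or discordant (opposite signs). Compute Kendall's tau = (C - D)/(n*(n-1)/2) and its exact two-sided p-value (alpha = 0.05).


Step 1: Enumerate the 45 unordered pairs (i,j) with i<j and classify each by sign(x_j-x_i) * sign(y_j-y_i).
  (1,2):dx=+2,dy=-9->D; (1,3):dx=-7,dy=+2->D; (1,4):dx=-2,dy=-11->C; (1,5):dx=-3,dy=-7->C
  (1,6):dx=+4,dy=-4->D; (1,7):dx=+5,dy=-3->D; (1,8):dx=+1,dy=-16->D; (1,9):dx=+3,dy=-13->D
  (1,10):dx=-1,dy=-15->C; (2,3):dx=-9,dy=+11->D; (2,4):dx=-4,dy=-2->C; (2,5):dx=-5,dy=+2->D
  (2,6):dx=+2,dy=+5->C; (2,7):dx=+3,dy=+6->C; (2,8):dx=-1,dy=-7->C; (2,9):dx=+1,dy=-4->D
  (2,10):dx=-3,dy=-6->C; (3,4):dx=+5,dy=-13->D; (3,5):dx=+4,dy=-9->D; (3,6):dx=+11,dy=-6->D
  (3,7):dx=+12,dy=-5->D; (3,8):dx=+8,dy=-18->D; (3,9):dx=+10,dy=-15->D; (3,10):dx=+6,dy=-17->D
  (4,5):dx=-1,dy=+4->D; (4,6):dx=+6,dy=+7->C; (4,7):dx=+7,dy=+8->C; (4,8):dx=+3,dy=-5->D
  (4,9):dx=+5,dy=-2->D; (4,10):dx=+1,dy=-4->D; (5,6):dx=+7,dy=+3->C; (5,7):dx=+8,dy=+4->C
  (5,8):dx=+4,dy=-9->D; (5,9):dx=+6,dy=-6->D; (5,10):dx=+2,dy=-8->D; (6,7):dx=+1,dy=+1->C
  (6,8):dx=-3,dy=-12->C; (6,9):dx=-1,dy=-9->C; (6,10):dx=-5,dy=-11->C; (7,8):dx=-4,dy=-13->C
  (7,9):dx=-2,dy=-10->C; (7,10):dx=-6,dy=-12->C; (8,9):dx=+2,dy=+3->C; (8,10):dx=-2,dy=+1->D
  (9,10):dx=-4,dy=-2->C
Step 2: C = 21, D = 24, total pairs = 45.
Step 3: tau = (C - D)/(n(n-1)/2) = (21 - 24)/45 = -0.066667.
Step 4: Exact two-sided p-value (enumerate n! = 3628800 permutations of y under H0): p = 0.861801.
Step 5: alpha = 0.05. fail to reject H0.

tau_b = -0.0667 (C=21, D=24), p = 0.861801, fail to reject H0.


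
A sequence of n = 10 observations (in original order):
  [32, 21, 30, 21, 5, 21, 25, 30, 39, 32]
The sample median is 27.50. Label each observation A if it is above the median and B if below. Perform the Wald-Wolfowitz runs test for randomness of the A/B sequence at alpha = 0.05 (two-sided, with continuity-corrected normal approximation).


Step 1: Compute median = 27.50; label A = above, B = below.
Labels in order: ABABBBBAAA  (n_A = 5, n_B = 5)
Step 2: Count runs R = 5.
Step 3: Under H0 (random ordering), E[R] = 2*n_A*n_B/(n_A+n_B) + 1 = 2*5*5/10 + 1 = 6.0000.
        Var[R] = 2*n_A*n_B*(2*n_A*n_B - n_A - n_B) / ((n_A+n_B)^2 * (n_A+n_B-1)) = 2000/900 = 2.2222.
        SD[R] = 1.4907.
Step 4: Continuity-corrected z = (R + 0.5 - E[R]) / SD[R] = (5 + 0.5 - 6.0000) / 1.4907 = -0.3354.
Step 5: Two-sided p-value via normal approximation = 2*(1 - Phi(|z|)) = 0.737316.
Step 6: alpha = 0.05. fail to reject H0.

R = 5, z = -0.3354, p = 0.737316, fail to reject H0.


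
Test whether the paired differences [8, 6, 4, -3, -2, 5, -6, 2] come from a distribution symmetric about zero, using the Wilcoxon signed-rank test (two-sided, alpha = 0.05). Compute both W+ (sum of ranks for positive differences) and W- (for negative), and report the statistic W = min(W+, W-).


Step 1: Drop any zero differences (none here) and take |d_i|.
|d| = [8, 6, 4, 3, 2, 5, 6, 2]
Step 2: Midrank |d_i| (ties get averaged ranks).
ranks: |8|->8, |6|->6.5, |4|->4, |3|->3, |2|->1.5, |5|->5, |6|->6.5, |2|->1.5
Step 3: Attach original signs; sum ranks with positive sign and with negative sign.
W+ = 8 + 6.5 + 4 + 5 + 1.5 = 25
W- = 3 + 1.5 + 6.5 = 11
(Check: W+ + W- = 36 should equal n(n+1)/2 = 36.)
Step 4: Test statistic W = min(W+, W-) = 11.
Step 5: Ties in |d|, so use the tie-corrected normal approximation.
        E[W] = n(n+1)/4 = 8*9/4 = 18.
        Tie groups: |d|=2 (t=2), |d|=6 (t=2); sum(t^3 - t) = 12.
        Var[W] = n(n+1)(2n+1)/24 - sum(t^3-t)/48 = 1224/24 - 12/48 = 50.75.
        z = (W - E[W]) / sqrt(Var[W]) = (11 - 18) / 7.1239 = -0.9826.
        Two-sided p = 2*Phi(z) = 0.325801.
Step 6: alpha = 0.05. fail to reject H0.

W+ = 25, W- = 11, W = min = 11, p = 0.325801, fail to reject H0.


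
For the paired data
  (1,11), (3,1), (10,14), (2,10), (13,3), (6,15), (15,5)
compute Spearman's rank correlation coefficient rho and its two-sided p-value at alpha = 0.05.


Step 1: Rank x and y separately (midranks; no ties here).
rank(x): 1->1, 3->3, 10->5, 2->2, 13->6, 6->4, 15->7
rank(y): 11->5, 1->1, 14->6, 10->4, 3->2, 15->7, 5->3
Step 2: d_i = R_x(i) - R_y(i); compute d_i^2.
  (1-5)^2=16, (3-1)^2=4, (5-6)^2=1, (2-4)^2=4, (6-2)^2=16, (4-7)^2=9, (7-3)^2=16
sum(d^2) = 66.
Step 3: rho = 1 - 6*66 / (7*(7^2 - 1)) = 1 - 396/336 = -0.178571.
Step 4: Under H0, t = rho * sqrt((n-2)/(1-rho^2)) = -0.4058 ~ t(5).
Step 5: Two-sided p-value from the t-distribution with 5 df = 0.701658.
Step 6: alpha = 0.05. fail to reject H0.

rho = -0.1786, p = 0.701658, fail to reject H0 at alpha = 0.05.


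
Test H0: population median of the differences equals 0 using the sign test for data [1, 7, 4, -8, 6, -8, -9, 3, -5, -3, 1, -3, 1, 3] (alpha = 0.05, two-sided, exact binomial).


Step 1: Discard zero differences. Original n = 14; n_eff = number of nonzero differences = 14.
Nonzero differences (with sign): +1, +7, +4, -8, +6, -8, -9, +3, -5, -3, +1, -3, +1, +3
Step 2: Count signs: positive = 8, negative = 6.
Step 3: Under H0: P(positive) = 0.5, so the number of positives S ~ Bin(14, 0.5).
Step 4: Two-sided exact p-value = sum of Bin(14,0.5) probabilities at or below the observed probability = 0.790527.
Step 5: alpha = 0.05. fail to reject H0.

n_eff = 14, pos = 8, neg = 6, p = 0.790527, fail to reject H0.


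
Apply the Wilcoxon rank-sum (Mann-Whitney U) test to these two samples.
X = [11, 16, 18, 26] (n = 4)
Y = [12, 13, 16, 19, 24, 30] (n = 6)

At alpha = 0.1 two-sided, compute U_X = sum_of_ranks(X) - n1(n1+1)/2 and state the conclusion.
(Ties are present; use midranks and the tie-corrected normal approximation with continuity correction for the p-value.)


Step 1: Combine and sort all 10 observations; assign midranks.
sorted (value, group): (11,X), (12,Y), (13,Y), (16,X), (16,Y), (18,X), (19,Y), (24,Y), (26,X), (30,Y)
ranks: 11->1, 12->2, 13->3, 16->4.5, 16->4.5, 18->6, 19->7, 24->8, 26->9, 30->10
Step 2: Rank sum for X: R1 = 1 + 4.5 + 6 + 9 = 20.5.
Step 3: U_X = R1 - n1(n1+1)/2 = 20.5 - 4*5/2 = 20.5 - 10 = 10.5.
       U_Y = n1*n2 - U_X = 24 - 10.5 = 13.5.
Step 4: Ties are present, so use the tie-corrected normal approximation (with continuity correction) for the p-value.
Step 5: p-value = 0.830664; compare to alpha = 0.1. fail to reject H0.

U_X = 10.5, p = 0.830664, fail to reject H0 at alpha = 0.1.


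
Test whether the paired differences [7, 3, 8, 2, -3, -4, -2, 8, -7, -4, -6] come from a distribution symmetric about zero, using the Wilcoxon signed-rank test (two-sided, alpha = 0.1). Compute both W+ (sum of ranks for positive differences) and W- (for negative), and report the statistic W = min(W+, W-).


Step 1: Drop any zero differences (none here) and take |d_i|.
|d| = [7, 3, 8, 2, 3, 4, 2, 8, 7, 4, 6]
Step 2: Midrank |d_i| (ties get averaged ranks).
ranks: |7|->8.5, |3|->3.5, |8|->10.5, |2|->1.5, |3|->3.5, |4|->5.5, |2|->1.5, |8|->10.5, |7|->8.5, |4|->5.5, |6|->7
Step 3: Attach original signs; sum ranks with positive sign and with negative sign.
W+ = 8.5 + 3.5 + 10.5 + 1.5 + 10.5 = 34.5
W- = 3.5 + 5.5 + 1.5 + 8.5 + 5.5 + 7 = 31.5
(Check: W+ + W- = 66 should equal n(n+1)/2 = 66.)
Step 4: Test statistic W = min(W+, W-) = 31.5.
Step 5: Ties in |d|, so use the tie-corrected normal approximation.
        E[W] = n(n+1)/4 = 11*12/4 = 33.
        Tie groups: |d|=2 (t=2), |d|=3 (t=2), |d|=4 (t=2), |d|=7 (t=2), |d|=8 (t=2); sum(t^3 - t) = 30.
        Var[W] = n(n+1)(2n+1)/24 - sum(t^3-t)/48 = 3036/24 - 30/48 = 125.875.
        z = (W - E[W]) / sqrt(Var[W]) = (31.5 - 33) / 11.2194 = -0.1337.
        Two-sided p = 2*Phi(z) = 0.893642.
Step 6: alpha = 0.1. fail to reject H0.

W+ = 34.5, W- = 31.5, W = min = 31.5, p = 0.893642, fail to reject H0.


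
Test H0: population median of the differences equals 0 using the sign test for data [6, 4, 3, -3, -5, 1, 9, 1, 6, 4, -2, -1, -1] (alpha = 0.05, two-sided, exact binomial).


Step 1: Discard zero differences. Original n = 13; n_eff = number of nonzero differences = 13.
Nonzero differences (with sign): +6, +4, +3, -3, -5, +1, +9, +1, +6, +4, -2, -1, -1
Step 2: Count signs: positive = 8, negative = 5.
Step 3: Under H0: P(positive) = 0.5, so the number of positives S ~ Bin(13, 0.5).
Step 4: Two-sided exact p-value = sum of Bin(13,0.5) probabilities at or below the observed probability = 0.581055.
Step 5: alpha = 0.05. fail to reject H0.

n_eff = 13, pos = 8, neg = 5, p = 0.581055, fail to reject H0.


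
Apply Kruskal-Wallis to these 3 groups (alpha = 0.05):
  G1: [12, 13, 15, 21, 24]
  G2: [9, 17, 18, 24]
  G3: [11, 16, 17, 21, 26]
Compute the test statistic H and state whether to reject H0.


Step 1: Combine all N = 14 observations and assign midranks.
sorted (value, group, rank): (9,G2,1), (11,G3,2), (12,G1,3), (13,G1,4), (15,G1,5), (16,G3,6), (17,G2,7.5), (17,G3,7.5), (18,G2,9), (21,G1,10.5), (21,G3,10.5), (24,G1,12.5), (24,G2,12.5), (26,G3,14)
Step 2: Sum ranks within each group.
R_1 = 35 (n_1 = 5)
R_2 = 30 (n_2 = 4)
R_3 = 40 (n_3 = 5)
Step 3: H = 12/(N(N+1)) * sum(R_i^2/n_i) - 3(N+1)
     = 12/(14*15) * (35^2/5 + 30^2/4 + 40^2/5) - 3*15
     = 0.057143 * 790 - 45
     = 0.142857.
Step 4: Ties present; correction factor C = 1 - 18/(14^3 - 14) = 0.993407. Corrected H = 0.142857 / 0.993407 = 0.143805.
Step 5: Under H0, H ~ chi^2(2); p-value = 0.930621.
Step 6: alpha = 0.05. fail to reject H0.

H = 0.1438, df = 2, p = 0.930621, fail to reject H0.


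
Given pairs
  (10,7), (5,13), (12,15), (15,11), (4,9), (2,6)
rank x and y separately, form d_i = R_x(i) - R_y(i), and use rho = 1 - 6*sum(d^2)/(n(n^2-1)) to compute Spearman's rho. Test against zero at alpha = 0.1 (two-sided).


Step 1: Rank x and y separately (midranks; no ties here).
rank(x): 10->4, 5->3, 12->5, 15->6, 4->2, 2->1
rank(y): 7->2, 13->5, 15->6, 11->4, 9->3, 6->1
Step 2: d_i = R_x(i) - R_y(i); compute d_i^2.
  (4-2)^2=4, (3-5)^2=4, (5-6)^2=1, (6-4)^2=4, (2-3)^2=1, (1-1)^2=0
sum(d^2) = 14.
Step 3: rho = 1 - 6*14 / (6*(6^2 - 1)) = 1 - 84/210 = 0.600000.
Step 4: Under H0, t = rho * sqrt((n-2)/(1-rho^2)) = 1.5000 ~ t(4).
Step 5: Two-sided p-value from the t-distribution with 4 df = 0.208000.
Step 6: alpha = 0.1. fail to reject H0.

rho = 0.6000, p = 0.208000, fail to reject H0 at alpha = 0.1.


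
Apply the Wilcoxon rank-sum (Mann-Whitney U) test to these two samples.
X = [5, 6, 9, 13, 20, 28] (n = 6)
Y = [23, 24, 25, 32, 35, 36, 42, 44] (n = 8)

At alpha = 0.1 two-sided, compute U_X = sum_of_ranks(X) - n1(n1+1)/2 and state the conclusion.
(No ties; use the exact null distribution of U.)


Step 1: Combine and sort all 14 observations; assign midranks.
sorted (value, group): (5,X), (6,X), (9,X), (13,X), (20,X), (23,Y), (24,Y), (25,Y), (28,X), (32,Y), (35,Y), (36,Y), (42,Y), (44,Y)
ranks: 5->1, 6->2, 9->3, 13->4, 20->5, 23->6, 24->7, 25->8, 28->9, 32->10, 35->11, 36->12, 42->13, 44->14
Step 2: Rank sum for X: R1 = 1 + 2 + 3 + 4 + 5 + 9 = 24.
Step 3: U_X = R1 - n1(n1+1)/2 = 24 - 6*7/2 = 24 - 21 = 3.
       U_Y = n1*n2 - U_X = 48 - 3 = 45.
Step 4: No ties, so the exact null distribution of U (based on enumerating the C(14,6) = 3003 equally likely rank assignments) gives the two-sided p-value.
Step 5: p-value = 0.004662; compare to alpha = 0.1. reject H0.

U_X = 3, p = 0.004662, reject H0 at alpha = 0.1.
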